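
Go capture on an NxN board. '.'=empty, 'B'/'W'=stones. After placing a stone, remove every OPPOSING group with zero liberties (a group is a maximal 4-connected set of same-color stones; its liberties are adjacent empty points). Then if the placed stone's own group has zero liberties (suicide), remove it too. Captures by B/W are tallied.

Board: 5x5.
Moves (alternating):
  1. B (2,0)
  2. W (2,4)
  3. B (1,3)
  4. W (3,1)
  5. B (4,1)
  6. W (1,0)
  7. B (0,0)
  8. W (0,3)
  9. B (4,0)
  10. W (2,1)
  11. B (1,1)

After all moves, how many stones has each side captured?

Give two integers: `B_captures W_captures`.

Answer: 1 0

Derivation:
Move 1: B@(2,0) -> caps B=0 W=0
Move 2: W@(2,4) -> caps B=0 W=0
Move 3: B@(1,3) -> caps B=0 W=0
Move 4: W@(3,1) -> caps B=0 W=0
Move 5: B@(4,1) -> caps B=0 W=0
Move 6: W@(1,0) -> caps B=0 W=0
Move 7: B@(0,0) -> caps B=0 W=0
Move 8: W@(0,3) -> caps B=0 W=0
Move 9: B@(4,0) -> caps B=0 W=0
Move 10: W@(2,1) -> caps B=0 W=0
Move 11: B@(1,1) -> caps B=1 W=0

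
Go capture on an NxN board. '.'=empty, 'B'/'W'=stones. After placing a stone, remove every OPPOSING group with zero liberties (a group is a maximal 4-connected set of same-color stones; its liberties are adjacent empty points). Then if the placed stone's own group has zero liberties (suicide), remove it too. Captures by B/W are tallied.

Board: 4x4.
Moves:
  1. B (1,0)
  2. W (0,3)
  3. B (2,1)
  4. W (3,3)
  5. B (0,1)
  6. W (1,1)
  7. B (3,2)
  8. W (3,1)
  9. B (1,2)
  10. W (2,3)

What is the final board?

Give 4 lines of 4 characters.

Move 1: B@(1,0) -> caps B=0 W=0
Move 2: W@(0,3) -> caps B=0 W=0
Move 3: B@(2,1) -> caps B=0 W=0
Move 4: W@(3,3) -> caps B=0 W=0
Move 5: B@(0,1) -> caps B=0 W=0
Move 6: W@(1,1) -> caps B=0 W=0
Move 7: B@(3,2) -> caps B=0 W=0
Move 8: W@(3,1) -> caps B=0 W=0
Move 9: B@(1,2) -> caps B=1 W=0
Move 10: W@(2,3) -> caps B=1 W=0

Answer: .B.W
B.B.
.B.W
.WBW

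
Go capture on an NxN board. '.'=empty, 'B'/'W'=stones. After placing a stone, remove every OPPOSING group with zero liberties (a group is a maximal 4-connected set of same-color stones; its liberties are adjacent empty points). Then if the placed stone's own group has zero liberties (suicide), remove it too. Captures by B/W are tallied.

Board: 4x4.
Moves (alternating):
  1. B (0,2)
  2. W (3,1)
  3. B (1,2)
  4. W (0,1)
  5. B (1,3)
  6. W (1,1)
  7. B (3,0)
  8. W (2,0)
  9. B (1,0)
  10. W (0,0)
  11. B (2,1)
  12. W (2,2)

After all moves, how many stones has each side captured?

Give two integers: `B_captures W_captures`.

Answer: 0 3

Derivation:
Move 1: B@(0,2) -> caps B=0 W=0
Move 2: W@(3,1) -> caps B=0 W=0
Move 3: B@(1,2) -> caps B=0 W=0
Move 4: W@(0,1) -> caps B=0 W=0
Move 5: B@(1,3) -> caps B=0 W=0
Move 6: W@(1,1) -> caps B=0 W=0
Move 7: B@(3,0) -> caps B=0 W=0
Move 8: W@(2,0) -> caps B=0 W=1
Move 9: B@(1,0) -> caps B=0 W=1
Move 10: W@(0,0) -> caps B=0 W=2
Move 11: B@(2,1) -> caps B=0 W=2
Move 12: W@(2,2) -> caps B=0 W=3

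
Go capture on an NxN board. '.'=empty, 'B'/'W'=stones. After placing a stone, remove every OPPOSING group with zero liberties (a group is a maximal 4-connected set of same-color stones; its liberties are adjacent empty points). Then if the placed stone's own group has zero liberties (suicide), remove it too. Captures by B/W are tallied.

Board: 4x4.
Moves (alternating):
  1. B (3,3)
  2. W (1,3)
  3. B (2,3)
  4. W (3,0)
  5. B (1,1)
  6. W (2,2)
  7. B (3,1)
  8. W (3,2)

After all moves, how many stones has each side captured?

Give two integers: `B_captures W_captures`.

Answer: 0 2

Derivation:
Move 1: B@(3,3) -> caps B=0 W=0
Move 2: W@(1,3) -> caps B=0 W=0
Move 3: B@(2,3) -> caps B=0 W=0
Move 4: W@(3,0) -> caps B=0 W=0
Move 5: B@(1,1) -> caps B=0 W=0
Move 6: W@(2,2) -> caps B=0 W=0
Move 7: B@(3,1) -> caps B=0 W=0
Move 8: W@(3,2) -> caps B=0 W=2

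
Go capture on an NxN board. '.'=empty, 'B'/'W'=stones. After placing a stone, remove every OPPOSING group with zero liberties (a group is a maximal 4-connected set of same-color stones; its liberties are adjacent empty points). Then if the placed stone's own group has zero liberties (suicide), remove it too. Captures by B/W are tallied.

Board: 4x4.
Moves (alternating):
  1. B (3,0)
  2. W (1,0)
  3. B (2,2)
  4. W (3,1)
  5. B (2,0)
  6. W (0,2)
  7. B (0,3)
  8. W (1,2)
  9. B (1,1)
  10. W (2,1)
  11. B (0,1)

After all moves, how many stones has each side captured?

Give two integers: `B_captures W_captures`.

Answer: 0 2

Derivation:
Move 1: B@(3,0) -> caps B=0 W=0
Move 2: W@(1,0) -> caps B=0 W=0
Move 3: B@(2,2) -> caps B=0 W=0
Move 4: W@(3,1) -> caps B=0 W=0
Move 5: B@(2,0) -> caps B=0 W=0
Move 6: W@(0,2) -> caps B=0 W=0
Move 7: B@(0,3) -> caps B=0 W=0
Move 8: W@(1,2) -> caps B=0 W=0
Move 9: B@(1,1) -> caps B=0 W=0
Move 10: W@(2,1) -> caps B=0 W=2
Move 11: B@(0,1) -> caps B=0 W=2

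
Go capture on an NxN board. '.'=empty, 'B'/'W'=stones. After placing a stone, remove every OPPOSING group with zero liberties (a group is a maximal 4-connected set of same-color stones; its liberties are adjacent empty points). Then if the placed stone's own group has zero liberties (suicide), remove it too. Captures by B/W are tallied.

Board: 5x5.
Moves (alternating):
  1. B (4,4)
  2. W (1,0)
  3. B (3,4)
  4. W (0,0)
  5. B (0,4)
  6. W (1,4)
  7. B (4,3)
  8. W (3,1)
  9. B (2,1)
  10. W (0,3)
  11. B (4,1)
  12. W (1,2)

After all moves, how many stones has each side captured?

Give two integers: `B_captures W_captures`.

Move 1: B@(4,4) -> caps B=0 W=0
Move 2: W@(1,0) -> caps B=0 W=0
Move 3: B@(3,4) -> caps B=0 W=0
Move 4: W@(0,0) -> caps B=0 W=0
Move 5: B@(0,4) -> caps B=0 W=0
Move 6: W@(1,4) -> caps B=0 W=0
Move 7: B@(4,3) -> caps B=0 W=0
Move 8: W@(3,1) -> caps B=0 W=0
Move 9: B@(2,1) -> caps B=0 W=0
Move 10: W@(0,3) -> caps B=0 W=1
Move 11: B@(4,1) -> caps B=0 W=1
Move 12: W@(1,2) -> caps B=0 W=1

Answer: 0 1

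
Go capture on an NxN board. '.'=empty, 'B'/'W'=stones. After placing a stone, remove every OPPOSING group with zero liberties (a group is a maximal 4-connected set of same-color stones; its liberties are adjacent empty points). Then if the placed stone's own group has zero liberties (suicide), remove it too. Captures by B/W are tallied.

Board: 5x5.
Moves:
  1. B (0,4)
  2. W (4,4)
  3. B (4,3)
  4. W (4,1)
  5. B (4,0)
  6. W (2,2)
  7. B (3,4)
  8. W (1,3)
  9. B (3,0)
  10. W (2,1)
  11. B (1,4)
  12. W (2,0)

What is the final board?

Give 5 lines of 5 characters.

Move 1: B@(0,4) -> caps B=0 W=0
Move 2: W@(4,4) -> caps B=0 W=0
Move 3: B@(4,3) -> caps B=0 W=0
Move 4: W@(4,1) -> caps B=0 W=0
Move 5: B@(4,0) -> caps B=0 W=0
Move 6: W@(2,2) -> caps B=0 W=0
Move 7: B@(3,4) -> caps B=1 W=0
Move 8: W@(1,3) -> caps B=1 W=0
Move 9: B@(3,0) -> caps B=1 W=0
Move 10: W@(2,1) -> caps B=1 W=0
Move 11: B@(1,4) -> caps B=1 W=0
Move 12: W@(2,0) -> caps B=1 W=0

Answer: ....B
...WB
WWW..
B...B
BW.B.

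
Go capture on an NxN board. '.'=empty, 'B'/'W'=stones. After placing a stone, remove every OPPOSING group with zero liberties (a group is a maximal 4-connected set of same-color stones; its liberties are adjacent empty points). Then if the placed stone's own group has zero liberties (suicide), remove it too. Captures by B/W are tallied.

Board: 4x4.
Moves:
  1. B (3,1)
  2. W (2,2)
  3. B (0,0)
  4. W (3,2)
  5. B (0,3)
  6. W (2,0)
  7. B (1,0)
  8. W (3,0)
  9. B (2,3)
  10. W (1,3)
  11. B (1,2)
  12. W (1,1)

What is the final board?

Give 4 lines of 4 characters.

Answer: B..B
BWB.
W.WB
WBW.

Derivation:
Move 1: B@(3,1) -> caps B=0 W=0
Move 2: W@(2,2) -> caps B=0 W=0
Move 3: B@(0,0) -> caps B=0 W=0
Move 4: W@(3,2) -> caps B=0 W=0
Move 5: B@(0,3) -> caps B=0 W=0
Move 6: W@(2,0) -> caps B=0 W=0
Move 7: B@(1,0) -> caps B=0 W=0
Move 8: W@(3,0) -> caps B=0 W=0
Move 9: B@(2,3) -> caps B=0 W=0
Move 10: W@(1,3) -> caps B=0 W=0
Move 11: B@(1,2) -> caps B=1 W=0
Move 12: W@(1,1) -> caps B=1 W=0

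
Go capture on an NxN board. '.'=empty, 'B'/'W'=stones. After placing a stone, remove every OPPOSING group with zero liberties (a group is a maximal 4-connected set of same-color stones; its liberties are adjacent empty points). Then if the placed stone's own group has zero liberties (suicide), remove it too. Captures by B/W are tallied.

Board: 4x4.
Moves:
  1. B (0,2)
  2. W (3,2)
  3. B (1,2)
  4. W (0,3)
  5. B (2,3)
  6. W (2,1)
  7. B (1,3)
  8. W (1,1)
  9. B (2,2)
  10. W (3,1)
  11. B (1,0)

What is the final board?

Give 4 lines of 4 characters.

Move 1: B@(0,2) -> caps B=0 W=0
Move 2: W@(3,2) -> caps B=0 W=0
Move 3: B@(1,2) -> caps B=0 W=0
Move 4: W@(0,3) -> caps B=0 W=0
Move 5: B@(2,3) -> caps B=0 W=0
Move 6: W@(2,1) -> caps B=0 W=0
Move 7: B@(1,3) -> caps B=1 W=0
Move 8: W@(1,1) -> caps B=1 W=0
Move 9: B@(2,2) -> caps B=1 W=0
Move 10: W@(3,1) -> caps B=1 W=0
Move 11: B@(1,0) -> caps B=1 W=0

Answer: ..B.
BWBB
.WBB
.WW.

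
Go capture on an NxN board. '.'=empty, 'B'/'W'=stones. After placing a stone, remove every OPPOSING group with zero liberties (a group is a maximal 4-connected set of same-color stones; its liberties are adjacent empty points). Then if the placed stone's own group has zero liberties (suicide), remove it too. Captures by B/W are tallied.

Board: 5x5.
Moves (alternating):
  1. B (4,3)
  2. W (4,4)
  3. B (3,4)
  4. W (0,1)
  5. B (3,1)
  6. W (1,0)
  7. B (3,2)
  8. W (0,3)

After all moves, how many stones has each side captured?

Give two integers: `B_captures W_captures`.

Answer: 1 0

Derivation:
Move 1: B@(4,3) -> caps B=0 W=0
Move 2: W@(4,4) -> caps B=0 W=0
Move 3: B@(3,4) -> caps B=1 W=0
Move 4: W@(0,1) -> caps B=1 W=0
Move 5: B@(3,1) -> caps B=1 W=0
Move 6: W@(1,0) -> caps B=1 W=0
Move 7: B@(3,2) -> caps B=1 W=0
Move 8: W@(0,3) -> caps B=1 W=0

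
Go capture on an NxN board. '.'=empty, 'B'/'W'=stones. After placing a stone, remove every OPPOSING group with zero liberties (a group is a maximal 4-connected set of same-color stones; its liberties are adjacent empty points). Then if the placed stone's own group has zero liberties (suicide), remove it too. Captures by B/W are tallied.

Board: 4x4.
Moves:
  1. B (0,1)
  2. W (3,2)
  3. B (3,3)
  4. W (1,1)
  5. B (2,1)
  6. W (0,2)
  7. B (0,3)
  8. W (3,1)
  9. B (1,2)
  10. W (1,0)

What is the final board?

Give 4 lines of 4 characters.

Move 1: B@(0,1) -> caps B=0 W=0
Move 2: W@(3,2) -> caps B=0 W=0
Move 3: B@(3,3) -> caps B=0 W=0
Move 4: W@(1,1) -> caps B=0 W=0
Move 5: B@(2,1) -> caps B=0 W=0
Move 6: W@(0,2) -> caps B=0 W=0
Move 7: B@(0,3) -> caps B=0 W=0
Move 8: W@(3,1) -> caps B=0 W=0
Move 9: B@(1,2) -> caps B=1 W=0
Move 10: W@(1,0) -> caps B=1 W=0

Answer: .B.B
WWB.
.B..
.WWB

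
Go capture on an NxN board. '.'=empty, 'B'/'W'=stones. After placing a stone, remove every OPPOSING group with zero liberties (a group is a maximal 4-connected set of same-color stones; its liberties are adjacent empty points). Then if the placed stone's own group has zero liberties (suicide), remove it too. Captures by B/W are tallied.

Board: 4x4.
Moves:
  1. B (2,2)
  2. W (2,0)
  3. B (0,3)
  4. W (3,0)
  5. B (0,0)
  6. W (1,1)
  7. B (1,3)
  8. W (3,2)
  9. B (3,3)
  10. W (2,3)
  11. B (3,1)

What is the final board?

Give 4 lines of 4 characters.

Move 1: B@(2,2) -> caps B=0 W=0
Move 2: W@(2,0) -> caps B=0 W=0
Move 3: B@(0,3) -> caps B=0 W=0
Move 4: W@(3,0) -> caps B=0 W=0
Move 5: B@(0,0) -> caps B=0 W=0
Move 6: W@(1,1) -> caps B=0 W=0
Move 7: B@(1,3) -> caps B=0 W=0
Move 8: W@(3,2) -> caps B=0 W=0
Move 9: B@(3,3) -> caps B=0 W=0
Move 10: W@(2,3) -> caps B=0 W=1
Move 11: B@(3,1) -> caps B=0 W=1

Answer: B..B
.W.B
W.BW
WBW.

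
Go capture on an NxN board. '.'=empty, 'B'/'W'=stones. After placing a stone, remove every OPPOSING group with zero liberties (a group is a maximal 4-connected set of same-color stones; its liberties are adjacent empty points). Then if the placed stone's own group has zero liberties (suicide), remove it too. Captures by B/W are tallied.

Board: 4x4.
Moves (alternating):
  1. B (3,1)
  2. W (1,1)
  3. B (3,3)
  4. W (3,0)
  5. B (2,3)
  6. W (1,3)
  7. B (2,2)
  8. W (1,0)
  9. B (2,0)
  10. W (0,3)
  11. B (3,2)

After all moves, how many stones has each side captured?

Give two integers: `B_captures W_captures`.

Move 1: B@(3,1) -> caps B=0 W=0
Move 2: W@(1,1) -> caps B=0 W=0
Move 3: B@(3,3) -> caps B=0 W=0
Move 4: W@(3,0) -> caps B=0 W=0
Move 5: B@(2,3) -> caps B=0 W=0
Move 6: W@(1,3) -> caps B=0 W=0
Move 7: B@(2,2) -> caps B=0 W=0
Move 8: W@(1,0) -> caps B=0 W=0
Move 9: B@(2,0) -> caps B=1 W=0
Move 10: W@(0,3) -> caps B=1 W=0
Move 11: B@(3,2) -> caps B=1 W=0

Answer: 1 0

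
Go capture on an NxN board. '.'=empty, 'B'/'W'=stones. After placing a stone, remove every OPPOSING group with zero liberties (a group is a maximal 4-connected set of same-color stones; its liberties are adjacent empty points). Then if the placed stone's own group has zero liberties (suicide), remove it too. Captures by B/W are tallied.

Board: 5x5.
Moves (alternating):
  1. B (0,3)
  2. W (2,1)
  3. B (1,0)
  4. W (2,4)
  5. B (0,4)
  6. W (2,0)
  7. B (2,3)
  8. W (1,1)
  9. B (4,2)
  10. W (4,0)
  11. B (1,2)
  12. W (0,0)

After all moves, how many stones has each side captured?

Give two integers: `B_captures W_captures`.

Move 1: B@(0,3) -> caps B=0 W=0
Move 2: W@(2,1) -> caps B=0 W=0
Move 3: B@(1,0) -> caps B=0 W=0
Move 4: W@(2,4) -> caps B=0 W=0
Move 5: B@(0,4) -> caps B=0 W=0
Move 6: W@(2,0) -> caps B=0 W=0
Move 7: B@(2,3) -> caps B=0 W=0
Move 8: W@(1,1) -> caps B=0 W=0
Move 9: B@(4,2) -> caps B=0 W=0
Move 10: W@(4,0) -> caps B=0 W=0
Move 11: B@(1,2) -> caps B=0 W=0
Move 12: W@(0,0) -> caps B=0 W=1

Answer: 0 1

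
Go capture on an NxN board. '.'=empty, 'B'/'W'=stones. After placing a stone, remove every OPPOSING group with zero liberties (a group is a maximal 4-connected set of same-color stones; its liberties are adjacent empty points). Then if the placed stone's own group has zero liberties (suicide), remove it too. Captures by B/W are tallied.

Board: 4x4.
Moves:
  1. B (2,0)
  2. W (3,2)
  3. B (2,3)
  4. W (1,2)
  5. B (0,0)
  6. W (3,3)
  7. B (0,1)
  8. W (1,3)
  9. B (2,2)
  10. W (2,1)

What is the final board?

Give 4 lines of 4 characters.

Move 1: B@(2,0) -> caps B=0 W=0
Move 2: W@(3,2) -> caps B=0 W=0
Move 3: B@(2,3) -> caps B=0 W=0
Move 4: W@(1,2) -> caps B=0 W=0
Move 5: B@(0,0) -> caps B=0 W=0
Move 6: W@(3,3) -> caps B=0 W=0
Move 7: B@(0,1) -> caps B=0 W=0
Move 8: W@(1,3) -> caps B=0 W=0
Move 9: B@(2,2) -> caps B=0 W=0
Move 10: W@(2,1) -> caps B=0 W=2

Answer: BB..
..WW
BW..
..WW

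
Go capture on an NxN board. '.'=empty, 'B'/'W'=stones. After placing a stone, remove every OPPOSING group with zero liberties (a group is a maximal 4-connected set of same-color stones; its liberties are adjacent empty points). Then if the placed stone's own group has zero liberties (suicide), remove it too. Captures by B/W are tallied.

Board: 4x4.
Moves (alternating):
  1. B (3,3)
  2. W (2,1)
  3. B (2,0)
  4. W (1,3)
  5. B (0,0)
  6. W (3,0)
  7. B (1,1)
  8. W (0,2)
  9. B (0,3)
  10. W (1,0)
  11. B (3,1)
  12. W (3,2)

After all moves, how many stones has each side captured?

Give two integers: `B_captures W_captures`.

Answer: 0 2

Derivation:
Move 1: B@(3,3) -> caps B=0 W=0
Move 2: W@(2,1) -> caps B=0 W=0
Move 3: B@(2,0) -> caps B=0 W=0
Move 4: W@(1,3) -> caps B=0 W=0
Move 5: B@(0,0) -> caps B=0 W=0
Move 6: W@(3,0) -> caps B=0 W=0
Move 7: B@(1,1) -> caps B=0 W=0
Move 8: W@(0,2) -> caps B=0 W=0
Move 9: B@(0,3) -> caps B=0 W=0
Move 10: W@(1,0) -> caps B=0 W=1
Move 11: B@(3,1) -> caps B=0 W=1
Move 12: W@(3,2) -> caps B=0 W=2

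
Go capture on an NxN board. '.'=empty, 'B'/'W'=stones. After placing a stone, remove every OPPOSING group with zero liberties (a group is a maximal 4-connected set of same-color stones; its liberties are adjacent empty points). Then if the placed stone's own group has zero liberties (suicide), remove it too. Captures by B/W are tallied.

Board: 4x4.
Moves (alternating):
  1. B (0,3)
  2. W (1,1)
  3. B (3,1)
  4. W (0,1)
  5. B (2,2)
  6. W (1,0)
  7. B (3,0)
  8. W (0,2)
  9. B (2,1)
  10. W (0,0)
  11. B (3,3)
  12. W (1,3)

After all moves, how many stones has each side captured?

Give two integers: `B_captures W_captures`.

Answer: 0 1

Derivation:
Move 1: B@(0,3) -> caps B=0 W=0
Move 2: W@(1,1) -> caps B=0 W=0
Move 3: B@(3,1) -> caps B=0 W=0
Move 4: W@(0,1) -> caps B=0 W=0
Move 5: B@(2,2) -> caps B=0 W=0
Move 6: W@(1,0) -> caps B=0 W=0
Move 7: B@(3,0) -> caps B=0 W=0
Move 8: W@(0,2) -> caps B=0 W=0
Move 9: B@(2,1) -> caps B=0 W=0
Move 10: W@(0,0) -> caps B=0 W=0
Move 11: B@(3,3) -> caps B=0 W=0
Move 12: W@(1,3) -> caps B=0 W=1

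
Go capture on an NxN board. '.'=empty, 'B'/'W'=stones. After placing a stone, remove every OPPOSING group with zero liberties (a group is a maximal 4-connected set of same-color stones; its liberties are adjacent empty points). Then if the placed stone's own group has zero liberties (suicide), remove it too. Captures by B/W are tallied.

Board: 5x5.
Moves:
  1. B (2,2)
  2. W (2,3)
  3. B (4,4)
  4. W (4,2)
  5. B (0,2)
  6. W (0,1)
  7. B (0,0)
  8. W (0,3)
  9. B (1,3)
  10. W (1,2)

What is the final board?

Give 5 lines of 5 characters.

Move 1: B@(2,2) -> caps B=0 W=0
Move 2: W@(2,3) -> caps B=0 W=0
Move 3: B@(4,4) -> caps B=0 W=0
Move 4: W@(4,2) -> caps B=0 W=0
Move 5: B@(0,2) -> caps B=0 W=0
Move 6: W@(0,1) -> caps B=0 W=0
Move 7: B@(0,0) -> caps B=0 W=0
Move 8: W@(0,3) -> caps B=0 W=0
Move 9: B@(1,3) -> caps B=0 W=0
Move 10: W@(1,2) -> caps B=0 W=1

Answer: BW.W.
..WB.
..BW.
.....
..W.B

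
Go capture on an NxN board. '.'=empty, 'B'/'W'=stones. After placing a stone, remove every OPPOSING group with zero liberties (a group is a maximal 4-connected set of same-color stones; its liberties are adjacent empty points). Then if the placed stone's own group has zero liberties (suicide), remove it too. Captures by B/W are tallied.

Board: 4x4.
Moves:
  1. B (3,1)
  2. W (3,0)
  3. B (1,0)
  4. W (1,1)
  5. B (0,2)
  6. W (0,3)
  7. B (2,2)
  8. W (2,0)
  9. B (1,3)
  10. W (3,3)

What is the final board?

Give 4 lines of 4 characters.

Answer: ..B.
BW.B
W.B.
WB.W

Derivation:
Move 1: B@(3,1) -> caps B=0 W=0
Move 2: W@(3,0) -> caps B=0 W=0
Move 3: B@(1,0) -> caps B=0 W=0
Move 4: W@(1,1) -> caps B=0 W=0
Move 5: B@(0,2) -> caps B=0 W=0
Move 6: W@(0,3) -> caps B=0 W=0
Move 7: B@(2,2) -> caps B=0 W=0
Move 8: W@(2,0) -> caps B=0 W=0
Move 9: B@(1,3) -> caps B=1 W=0
Move 10: W@(3,3) -> caps B=1 W=0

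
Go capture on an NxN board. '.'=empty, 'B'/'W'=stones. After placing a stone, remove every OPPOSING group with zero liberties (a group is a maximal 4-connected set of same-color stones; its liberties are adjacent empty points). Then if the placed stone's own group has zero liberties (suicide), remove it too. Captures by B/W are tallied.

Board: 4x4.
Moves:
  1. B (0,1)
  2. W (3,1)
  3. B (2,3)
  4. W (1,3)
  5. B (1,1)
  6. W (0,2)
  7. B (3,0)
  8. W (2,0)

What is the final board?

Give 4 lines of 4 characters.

Answer: .BW.
.B.W
W..B
.W..

Derivation:
Move 1: B@(0,1) -> caps B=0 W=0
Move 2: W@(3,1) -> caps B=0 W=0
Move 3: B@(2,3) -> caps B=0 W=0
Move 4: W@(1,3) -> caps B=0 W=0
Move 5: B@(1,1) -> caps B=0 W=0
Move 6: W@(0,2) -> caps B=0 W=0
Move 7: B@(3,0) -> caps B=0 W=0
Move 8: W@(2,0) -> caps B=0 W=1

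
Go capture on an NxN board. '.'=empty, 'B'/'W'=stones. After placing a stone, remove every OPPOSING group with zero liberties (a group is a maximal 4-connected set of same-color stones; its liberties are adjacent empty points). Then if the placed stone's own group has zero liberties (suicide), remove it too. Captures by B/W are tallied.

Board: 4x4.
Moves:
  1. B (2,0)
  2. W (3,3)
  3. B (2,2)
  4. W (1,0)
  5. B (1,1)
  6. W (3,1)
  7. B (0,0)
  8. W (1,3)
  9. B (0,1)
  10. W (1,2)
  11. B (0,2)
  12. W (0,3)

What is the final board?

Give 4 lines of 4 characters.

Move 1: B@(2,0) -> caps B=0 W=0
Move 2: W@(3,3) -> caps B=0 W=0
Move 3: B@(2,2) -> caps B=0 W=0
Move 4: W@(1,0) -> caps B=0 W=0
Move 5: B@(1,1) -> caps B=0 W=0
Move 6: W@(3,1) -> caps B=0 W=0
Move 7: B@(0,0) -> caps B=1 W=0
Move 8: W@(1,3) -> caps B=1 W=0
Move 9: B@(0,1) -> caps B=1 W=0
Move 10: W@(1,2) -> caps B=1 W=0
Move 11: B@(0,2) -> caps B=1 W=0
Move 12: W@(0,3) -> caps B=1 W=0

Answer: BBBW
.BWW
B.B.
.W.W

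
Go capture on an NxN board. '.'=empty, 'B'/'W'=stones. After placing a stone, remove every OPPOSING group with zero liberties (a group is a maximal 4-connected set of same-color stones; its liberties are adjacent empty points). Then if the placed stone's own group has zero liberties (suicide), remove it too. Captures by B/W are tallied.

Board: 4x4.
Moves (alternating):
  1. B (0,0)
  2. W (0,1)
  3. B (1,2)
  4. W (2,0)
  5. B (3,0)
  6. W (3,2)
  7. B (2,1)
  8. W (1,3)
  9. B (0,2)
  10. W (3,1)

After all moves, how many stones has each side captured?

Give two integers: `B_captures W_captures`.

Move 1: B@(0,0) -> caps B=0 W=0
Move 2: W@(0,1) -> caps B=0 W=0
Move 3: B@(1,2) -> caps B=0 W=0
Move 4: W@(2,0) -> caps B=0 W=0
Move 5: B@(3,0) -> caps B=0 W=0
Move 6: W@(3,2) -> caps B=0 W=0
Move 7: B@(2,1) -> caps B=0 W=0
Move 8: W@(1,3) -> caps B=0 W=0
Move 9: B@(0,2) -> caps B=0 W=0
Move 10: W@(3,1) -> caps B=0 W=1

Answer: 0 1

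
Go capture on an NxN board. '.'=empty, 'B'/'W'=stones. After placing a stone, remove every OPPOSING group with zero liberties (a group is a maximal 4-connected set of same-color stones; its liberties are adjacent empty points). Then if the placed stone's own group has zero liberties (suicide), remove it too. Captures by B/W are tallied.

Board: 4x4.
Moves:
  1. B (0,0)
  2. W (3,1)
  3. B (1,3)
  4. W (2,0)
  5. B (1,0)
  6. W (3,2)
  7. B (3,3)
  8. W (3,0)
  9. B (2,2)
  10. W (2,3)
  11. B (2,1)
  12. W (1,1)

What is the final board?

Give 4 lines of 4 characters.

Move 1: B@(0,0) -> caps B=0 W=0
Move 2: W@(3,1) -> caps B=0 W=0
Move 3: B@(1,3) -> caps B=0 W=0
Move 4: W@(2,0) -> caps B=0 W=0
Move 5: B@(1,0) -> caps B=0 W=0
Move 6: W@(3,2) -> caps B=0 W=0
Move 7: B@(3,3) -> caps B=0 W=0
Move 8: W@(3,0) -> caps B=0 W=0
Move 9: B@(2,2) -> caps B=0 W=0
Move 10: W@(2,3) -> caps B=0 W=1
Move 11: B@(2,1) -> caps B=0 W=1
Move 12: W@(1,1) -> caps B=0 W=1

Answer: B...
BW.B
WBBW
WWW.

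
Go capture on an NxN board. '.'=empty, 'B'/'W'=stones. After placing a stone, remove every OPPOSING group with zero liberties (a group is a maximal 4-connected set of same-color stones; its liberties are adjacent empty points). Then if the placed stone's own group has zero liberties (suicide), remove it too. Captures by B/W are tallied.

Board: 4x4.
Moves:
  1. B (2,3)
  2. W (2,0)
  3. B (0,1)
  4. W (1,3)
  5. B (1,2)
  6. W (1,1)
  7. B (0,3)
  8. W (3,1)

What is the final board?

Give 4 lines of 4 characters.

Move 1: B@(2,3) -> caps B=0 W=0
Move 2: W@(2,0) -> caps B=0 W=0
Move 3: B@(0,1) -> caps B=0 W=0
Move 4: W@(1,3) -> caps B=0 W=0
Move 5: B@(1,2) -> caps B=0 W=0
Move 6: W@(1,1) -> caps B=0 W=0
Move 7: B@(0,3) -> caps B=1 W=0
Move 8: W@(3,1) -> caps B=1 W=0

Answer: .B.B
.WB.
W..B
.W..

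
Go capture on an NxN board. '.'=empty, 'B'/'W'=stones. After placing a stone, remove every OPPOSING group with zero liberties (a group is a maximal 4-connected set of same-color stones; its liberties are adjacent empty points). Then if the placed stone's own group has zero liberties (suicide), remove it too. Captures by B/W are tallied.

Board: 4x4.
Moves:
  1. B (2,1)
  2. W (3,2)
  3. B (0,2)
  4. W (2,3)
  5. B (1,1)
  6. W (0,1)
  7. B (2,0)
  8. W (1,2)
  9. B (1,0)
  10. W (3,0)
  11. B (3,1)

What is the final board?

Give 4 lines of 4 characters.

Answer: .WB.
BBW.
BB.W
.BW.

Derivation:
Move 1: B@(2,1) -> caps B=0 W=0
Move 2: W@(3,2) -> caps B=0 W=0
Move 3: B@(0,2) -> caps B=0 W=0
Move 4: W@(2,3) -> caps B=0 W=0
Move 5: B@(1,1) -> caps B=0 W=0
Move 6: W@(0,1) -> caps B=0 W=0
Move 7: B@(2,0) -> caps B=0 W=0
Move 8: W@(1,2) -> caps B=0 W=0
Move 9: B@(1,0) -> caps B=0 W=0
Move 10: W@(3,0) -> caps B=0 W=0
Move 11: B@(3,1) -> caps B=1 W=0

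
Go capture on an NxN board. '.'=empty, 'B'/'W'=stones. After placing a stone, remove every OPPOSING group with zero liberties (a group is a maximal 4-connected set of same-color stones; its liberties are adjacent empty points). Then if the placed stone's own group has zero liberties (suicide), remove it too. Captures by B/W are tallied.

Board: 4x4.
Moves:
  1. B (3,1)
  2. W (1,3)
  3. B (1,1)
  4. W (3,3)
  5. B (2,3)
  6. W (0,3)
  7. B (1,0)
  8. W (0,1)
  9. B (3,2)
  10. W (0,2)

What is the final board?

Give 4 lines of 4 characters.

Move 1: B@(3,1) -> caps B=0 W=0
Move 2: W@(1,3) -> caps B=0 W=0
Move 3: B@(1,1) -> caps B=0 W=0
Move 4: W@(3,3) -> caps B=0 W=0
Move 5: B@(2,3) -> caps B=0 W=0
Move 6: W@(0,3) -> caps B=0 W=0
Move 7: B@(1,0) -> caps B=0 W=0
Move 8: W@(0,1) -> caps B=0 W=0
Move 9: B@(3,2) -> caps B=1 W=0
Move 10: W@(0,2) -> caps B=1 W=0

Answer: .WWW
BB.W
...B
.BB.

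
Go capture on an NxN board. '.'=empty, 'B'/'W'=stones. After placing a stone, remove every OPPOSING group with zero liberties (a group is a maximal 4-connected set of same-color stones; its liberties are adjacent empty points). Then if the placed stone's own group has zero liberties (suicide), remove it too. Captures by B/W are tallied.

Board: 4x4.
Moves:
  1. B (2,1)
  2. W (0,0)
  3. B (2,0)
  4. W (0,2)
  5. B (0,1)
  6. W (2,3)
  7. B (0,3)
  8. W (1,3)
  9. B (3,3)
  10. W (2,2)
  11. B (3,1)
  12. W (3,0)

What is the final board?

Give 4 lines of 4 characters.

Move 1: B@(2,1) -> caps B=0 W=0
Move 2: W@(0,0) -> caps B=0 W=0
Move 3: B@(2,0) -> caps B=0 W=0
Move 4: W@(0,2) -> caps B=0 W=0
Move 5: B@(0,1) -> caps B=0 W=0
Move 6: W@(2,3) -> caps B=0 W=0
Move 7: B@(0,3) -> caps B=0 W=0
Move 8: W@(1,3) -> caps B=0 W=1
Move 9: B@(3,3) -> caps B=0 W=1
Move 10: W@(2,2) -> caps B=0 W=1
Move 11: B@(3,1) -> caps B=0 W=1
Move 12: W@(3,0) -> caps B=0 W=1

Answer: WBW.
...W
BBWW
.B.B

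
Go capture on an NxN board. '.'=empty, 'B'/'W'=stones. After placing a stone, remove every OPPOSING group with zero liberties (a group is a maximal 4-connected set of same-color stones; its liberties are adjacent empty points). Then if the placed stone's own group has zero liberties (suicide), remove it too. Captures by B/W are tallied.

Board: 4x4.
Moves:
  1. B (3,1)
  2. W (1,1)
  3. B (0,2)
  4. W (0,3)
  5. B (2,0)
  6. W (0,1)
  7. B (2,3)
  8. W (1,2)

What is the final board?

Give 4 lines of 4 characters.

Move 1: B@(3,1) -> caps B=0 W=0
Move 2: W@(1,1) -> caps B=0 W=0
Move 3: B@(0,2) -> caps B=0 W=0
Move 4: W@(0,3) -> caps B=0 W=0
Move 5: B@(2,0) -> caps B=0 W=0
Move 6: W@(0,1) -> caps B=0 W=0
Move 7: B@(2,3) -> caps B=0 W=0
Move 8: W@(1,2) -> caps B=0 W=1

Answer: .W.W
.WW.
B..B
.B..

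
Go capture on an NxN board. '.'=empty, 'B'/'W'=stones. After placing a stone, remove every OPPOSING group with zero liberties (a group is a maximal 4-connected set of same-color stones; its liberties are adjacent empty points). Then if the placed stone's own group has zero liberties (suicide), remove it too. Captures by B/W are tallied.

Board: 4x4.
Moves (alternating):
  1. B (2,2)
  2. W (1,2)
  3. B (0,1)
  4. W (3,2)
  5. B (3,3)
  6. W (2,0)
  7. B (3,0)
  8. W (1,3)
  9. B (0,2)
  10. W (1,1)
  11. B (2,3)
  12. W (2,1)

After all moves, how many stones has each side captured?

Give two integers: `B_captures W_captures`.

Answer: 0 3

Derivation:
Move 1: B@(2,2) -> caps B=0 W=0
Move 2: W@(1,2) -> caps B=0 W=0
Move 3: B@(0,1) -> caps B=0 W=0
Move 4: W@(3,2) -> caps B=0 W=0
Move 5: B@(3,3) -> caps B=0 W=0
Move 6: W@(2,0) -> caps B=0 W=0
Move 7: B@(3,0) -> caps B=0 W=0
Move 8: W@(1,3) -> caps B=0 W=0
Move 9: B@(0,2) -> caps B=0 W=0
Move 10: W@(1,1) -> caps B=0 W=0
Move 11: B@(2,3) -> caps B=0 W=0
Move 12: W@(2,1) -> caps B=0 W=3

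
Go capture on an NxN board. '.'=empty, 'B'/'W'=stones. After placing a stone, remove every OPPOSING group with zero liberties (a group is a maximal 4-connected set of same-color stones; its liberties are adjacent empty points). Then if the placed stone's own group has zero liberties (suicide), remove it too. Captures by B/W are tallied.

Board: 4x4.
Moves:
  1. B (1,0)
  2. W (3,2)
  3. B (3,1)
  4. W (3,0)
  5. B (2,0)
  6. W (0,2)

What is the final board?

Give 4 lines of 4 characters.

Answer: ..W.
B...
B...
.BW.

Derivation:
Move 1: B@(1,0) -> caps B=0 W=0
Move 2: W@(3,2) -> caps B=0 W=0
Move 3: B@(3,1) -> caps B=0 W=0
Move 4: W@(3,0) -> caps B=0 W=0
Move 5: B@(2,0) -> caps B=1 W=0
Move 6: W@(0,2) -> caps B=1 W=0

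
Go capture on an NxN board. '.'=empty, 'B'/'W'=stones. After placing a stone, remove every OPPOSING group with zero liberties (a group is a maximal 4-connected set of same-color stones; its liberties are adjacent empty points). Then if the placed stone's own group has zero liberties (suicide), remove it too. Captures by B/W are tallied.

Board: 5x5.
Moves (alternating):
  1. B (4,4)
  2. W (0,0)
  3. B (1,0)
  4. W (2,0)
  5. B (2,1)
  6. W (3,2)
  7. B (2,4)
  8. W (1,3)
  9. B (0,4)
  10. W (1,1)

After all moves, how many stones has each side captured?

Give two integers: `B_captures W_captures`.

Answer: 0 1

Derivation:
Move 1: B@(4,4) -> caps B=0 W=0
Move 2: W@(0,0) -> caps B=0 W=0
Move 3: B@(1,0) -> caps B=0 W=0
Move 4: W@(2,0) -> caps B=0 W=0
Move 5: B@(2,1) -> caps B=0 W=0
Move 6: W@(3,2) -> caps B=0 W=0
Move 7: B@(2,4) -> caps B=0 W=0
Move 8: W@(1,3) -> caps B=0 W=0
Move 9: B@(0,4) -> caps B=0 W=0
Move 10: W@(1,1) -> caps B=0 W=1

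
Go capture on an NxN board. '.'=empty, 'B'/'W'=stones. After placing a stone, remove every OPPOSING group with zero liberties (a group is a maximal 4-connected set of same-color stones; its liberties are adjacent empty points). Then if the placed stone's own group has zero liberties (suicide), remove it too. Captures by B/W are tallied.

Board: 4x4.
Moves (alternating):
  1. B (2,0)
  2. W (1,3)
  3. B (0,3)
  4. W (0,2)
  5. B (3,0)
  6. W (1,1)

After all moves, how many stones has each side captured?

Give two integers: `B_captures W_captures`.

Move 1: B@(2,0) -> caps B=0 W=0
Move 2: W@(1,3) -> caps B=0 W=0
Move 3: B@(0,3) -> caps B=0 W=0
Move 4: W@(0,2) -> caps B=0 W=1
Move 5: B@(3,0) -> caps B=0 W=1
Move 6: W@(1,1) -> caps B=0 W=1

Answer: 0 1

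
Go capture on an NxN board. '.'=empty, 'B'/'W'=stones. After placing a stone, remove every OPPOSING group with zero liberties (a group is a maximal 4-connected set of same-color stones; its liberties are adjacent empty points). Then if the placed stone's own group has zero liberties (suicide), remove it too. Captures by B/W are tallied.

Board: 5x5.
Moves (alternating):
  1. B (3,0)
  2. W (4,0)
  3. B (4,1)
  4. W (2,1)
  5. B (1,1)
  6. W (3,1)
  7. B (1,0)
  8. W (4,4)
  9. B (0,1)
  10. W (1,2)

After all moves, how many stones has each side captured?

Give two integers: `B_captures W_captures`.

Move 1: B@(3,0) -> caps B=0 W=0
Move 2: W@(4,0) -> caps B=0 W=0
Move 3: B@(4,1) -> caps B=1 W=0
Move 4: W@(2,1) -> caps B=1 W=0
Move 5: B@(1,1) -> caps B=1 W=0
Move 6: W@(3,1) -> caps B=1 W=0
Move 7: B@(1,0) -> caps B=1 W=0
Move 8: W@(4,4) -> caps B=1 W=0
Move 9: B@(0,1) -> caps B=1 W=0
Move 10: W@(1,2) -> caps B=1 W=0

Answer: 1 0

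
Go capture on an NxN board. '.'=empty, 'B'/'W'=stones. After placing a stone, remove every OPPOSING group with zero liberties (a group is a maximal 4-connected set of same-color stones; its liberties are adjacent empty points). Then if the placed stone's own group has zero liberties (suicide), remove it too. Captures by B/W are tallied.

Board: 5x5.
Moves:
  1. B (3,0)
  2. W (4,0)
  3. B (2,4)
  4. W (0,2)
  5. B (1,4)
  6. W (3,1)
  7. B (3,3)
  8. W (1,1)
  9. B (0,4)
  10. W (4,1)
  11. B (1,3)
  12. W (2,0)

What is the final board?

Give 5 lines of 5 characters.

Answer: ..W.B
.W.BB
W...B
.W.B.
WW...

Derivation:
Move 1: B@(3,0) -> caps B=0 W=0
Move 2: W@(4,0) -> caps B=0 W=0
Move 3: B@(2,4) -> caps B=0 W=0
Move 4: W@(0,2) -> caps B=0 W=0
Move 5: B@(1,4) -> caps B=0 W=0
Move 6: W@(3,1) -> caps B=0 W=0
Move 7: B@(3,3) -> caps B=0 W=0
Move 8: W@(1,1) -> caps B=0 W=0
Move 9: B@(0,4) -> caps B=0 W=0
Move 10: W@(4,1) -> caps B=0 W=0
Move 11: B@(1,3) -> caps B=0 W=0
Move 12: W@(2,0) -> caps B=0 W=1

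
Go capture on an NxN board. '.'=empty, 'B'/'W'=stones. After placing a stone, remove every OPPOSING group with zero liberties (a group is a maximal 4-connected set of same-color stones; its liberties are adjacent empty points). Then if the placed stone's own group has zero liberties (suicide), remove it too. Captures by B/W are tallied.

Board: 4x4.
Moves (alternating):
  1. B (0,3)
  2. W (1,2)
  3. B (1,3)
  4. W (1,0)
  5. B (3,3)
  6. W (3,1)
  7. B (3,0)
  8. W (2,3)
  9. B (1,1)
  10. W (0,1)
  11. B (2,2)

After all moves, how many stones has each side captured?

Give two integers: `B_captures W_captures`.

Move 1: B@(0,3) -> caps B=0 W=0
Move 2: W@(1,2) -> caps B=0 W=0
Move 3: B@(1,3) -> caps B=0 W=0
Move 4: W@(1,0) -> caps B=0 W=0
Move 5: B@(3,3) -> caps B=0 W=0
Move 6: W@(3,1) -> caps B=0 W=0
Move 7: B@(3,0) -> caps B=0 W=0
Move 8: W@(2,3) -> caps B=0 W=0
Move 9: B@(1,1) -> caps B=0 W=0
Move 10: W@(0,1) -> caps B=0 W=0
Move 11: B@(2,2) -> caps B=1 W=0

Answer: 1 0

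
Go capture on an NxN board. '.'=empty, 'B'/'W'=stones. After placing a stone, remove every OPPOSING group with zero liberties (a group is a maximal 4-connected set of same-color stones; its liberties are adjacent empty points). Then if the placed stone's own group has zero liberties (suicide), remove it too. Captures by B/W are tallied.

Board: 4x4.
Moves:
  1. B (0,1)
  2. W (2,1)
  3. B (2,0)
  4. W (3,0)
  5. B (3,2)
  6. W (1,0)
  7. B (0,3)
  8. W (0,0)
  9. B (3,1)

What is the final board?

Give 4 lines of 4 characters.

Answer: WB.B
W...
.W..
WBB.

Derivation:
Move 1: B@(0,1) -> caps B=0 W=0
Move 2: W@(2,1) -> caps B=0 W=0
Move 3: B@(2,0) -> caps B=0 W=0
Move 4: W@(3,0) -> caps B=0 W=0
Move 5: B@(3,2) -> caps B=0 W=0
Move 6: W@(1,0) -> caps B=0 W=1
Move 7: B@(0,3) -> caps B=0 W=1
Move 8: W@(0,0) -> caps B=0 W=1
Move 9: B@(3,1) -> caps B=0 W=1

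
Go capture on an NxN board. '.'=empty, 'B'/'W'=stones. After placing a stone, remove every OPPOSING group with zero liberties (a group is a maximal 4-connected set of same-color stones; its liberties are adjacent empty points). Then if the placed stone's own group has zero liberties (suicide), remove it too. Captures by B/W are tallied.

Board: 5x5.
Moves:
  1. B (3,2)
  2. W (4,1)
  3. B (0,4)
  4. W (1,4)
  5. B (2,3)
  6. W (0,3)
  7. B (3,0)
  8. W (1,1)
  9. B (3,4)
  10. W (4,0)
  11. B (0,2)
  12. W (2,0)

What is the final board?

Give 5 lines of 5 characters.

Move 1: B@(3,2) -> caps B=0 W=0
Move 2: W@(4,1) -> caps B=0 W=0
Move 3: B@(0,4) -> caps B=0 W=0
Move 4: W@(1,4) -> caps B=0 W=0
Move 5: B@(2,3) -> caps B=0 W=0
Move 6: W@(0,3) -> caps B=0 W=1
Move 7: B@(3,0) -> caps B=0 W=1
Move 8: W@(1,1) -> caps B=0 W=1
Move 9: B@(3,4) -> caps B=0 W=1
Move 10: W@(4,0) -> caps B=0 W=1
Move 11: B@(0,2) -> caps B=0 W=1
Move 12: W@(2,0) -> caps B=0 W=1

Answer: ..BW.
.W..W
W..B.
B.B.B
WW...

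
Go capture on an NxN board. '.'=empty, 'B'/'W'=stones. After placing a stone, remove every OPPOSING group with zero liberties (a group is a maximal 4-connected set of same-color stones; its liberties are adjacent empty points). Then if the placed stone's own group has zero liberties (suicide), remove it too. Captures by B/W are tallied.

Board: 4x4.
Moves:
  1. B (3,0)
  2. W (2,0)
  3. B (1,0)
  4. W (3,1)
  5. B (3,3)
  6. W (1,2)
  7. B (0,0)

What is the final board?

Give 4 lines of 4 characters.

Move 1: B@(3,0) -> caps B=0 W=0
Move 2: W@(2,0) -> caps B=0 W=0
Move 3: B@(1,0) -> caps B=0 W=0
Move 4: W@(3,1) -> caps B=0 W=1
Move 5: B@(3,3) -> caps B=0 W=1
Move 6: W@(1,2) -> caps B=0 W=1
Move 7: B@(0,0) -> caps B=0 W=1

Answer: B...
B.W.
W...
.W.B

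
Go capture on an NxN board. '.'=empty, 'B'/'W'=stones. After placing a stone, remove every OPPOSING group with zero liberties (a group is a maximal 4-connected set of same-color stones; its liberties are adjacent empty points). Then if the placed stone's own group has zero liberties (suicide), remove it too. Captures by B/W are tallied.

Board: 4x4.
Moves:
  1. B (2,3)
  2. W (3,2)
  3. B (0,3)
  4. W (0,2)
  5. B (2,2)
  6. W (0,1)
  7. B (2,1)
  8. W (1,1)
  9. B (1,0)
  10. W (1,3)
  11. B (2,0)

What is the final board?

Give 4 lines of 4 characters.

Answer: .WW.
BW.W
BBBB
..W.

Derivation:
Move 1: B@(2,3) -> caps B=0 W=0
Move 2: W@(3,2) -> caps B=0 W=0
Move 3: B@(0,3) -> caps B=0 W=0
Move 4: W@(0,2) -> caps B=0 W=0
Move 5: B@(2,2) -> caps B=0 W=0
Move 6: W@(0,1) -> caps B=0 W=0
Move 7: B@(2,1) -> caps B=0 W=0
Move 8: W@(1,1) -> caps B=0 W=0
Move 9: B@(1,0) -> caps B=0 W=0
Move 10: W@(1,3) -> caps B=0 W=1
Move 11: B@(2,0) -> caps B=0 W=1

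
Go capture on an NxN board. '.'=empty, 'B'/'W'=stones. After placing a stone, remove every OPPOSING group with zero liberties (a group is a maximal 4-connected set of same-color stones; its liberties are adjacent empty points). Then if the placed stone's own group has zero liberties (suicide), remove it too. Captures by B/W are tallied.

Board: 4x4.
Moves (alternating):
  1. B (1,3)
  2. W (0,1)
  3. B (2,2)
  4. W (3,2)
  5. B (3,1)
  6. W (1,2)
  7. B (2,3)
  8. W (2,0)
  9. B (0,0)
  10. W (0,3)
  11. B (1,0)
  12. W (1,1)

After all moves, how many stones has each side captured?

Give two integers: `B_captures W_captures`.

Answer: 0 2

Derivation:
Move 1: B@(1,3) -> caps B=0 W=0
Move 2: W@(0,1) -> caps B=0 W=0
Move 3: B@(2,2) -> caps B=0 W=0
Move 4: W@(3,2) -> caps B=0 W=0
Move 5: B@(3,1) -> caps B=0 W=0
Move 6: W@(1,2) -> caps B=0 W=0
Move 7: B@(2,3) -> caps B=0 W=0
Move 8: W@(2,0) -> caps B=0 W=0
Move 9: B@(0,0) -> caps B=0 W=0
Move 10: W@(0,3) -> caps B=0 W=0
Move 11: B@(1,0) -> caps B=0 W=0
Move 12: W@(1,1) -> caps B=0 W=2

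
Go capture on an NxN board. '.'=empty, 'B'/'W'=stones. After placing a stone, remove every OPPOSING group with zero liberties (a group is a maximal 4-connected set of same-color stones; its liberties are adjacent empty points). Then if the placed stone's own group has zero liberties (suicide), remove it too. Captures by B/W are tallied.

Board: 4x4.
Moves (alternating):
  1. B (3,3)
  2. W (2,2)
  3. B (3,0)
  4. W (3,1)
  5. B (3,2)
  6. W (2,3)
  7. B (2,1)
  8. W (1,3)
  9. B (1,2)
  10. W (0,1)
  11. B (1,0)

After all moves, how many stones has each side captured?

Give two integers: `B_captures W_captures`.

Answer: 0 2

Derivation:
Move 1: B@(3,3) -> caps B=0 W=0
Move 2: W@(2,2) -> caps B=0 W=0
Move 3: B@(3,0) -> caps B=0 W=0
Move 4: W@(3,1) -> caps B=0 W=0
Move 5: B@(3,2) -> caps B=0 W=0
Move 6: W@(2,3) -> caps B=0 W=2
Move 7: B@(2,1) -> caps B=0 W=2
Move 8: W@(1,3) -> caps B=0 W=2
Move 9: B@(1,2) -> caps B=0 W=2
Move 10: W@(0,1) -> caps B=0 W=2
Move 11: B@(1,0) -> caps B=0 W=2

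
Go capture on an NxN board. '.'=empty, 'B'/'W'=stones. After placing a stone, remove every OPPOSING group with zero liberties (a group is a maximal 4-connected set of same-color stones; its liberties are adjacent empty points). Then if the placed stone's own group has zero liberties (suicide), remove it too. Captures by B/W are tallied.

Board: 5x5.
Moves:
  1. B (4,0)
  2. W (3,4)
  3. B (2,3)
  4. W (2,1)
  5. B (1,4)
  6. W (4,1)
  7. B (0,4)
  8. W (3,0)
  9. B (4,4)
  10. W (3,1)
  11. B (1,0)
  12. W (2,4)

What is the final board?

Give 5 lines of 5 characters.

Answer: ....B
B...B
.W.BW
WW..W
.W..B

Derivation:
Move 1: B@(4,0) -> caps B=0 W=0
Move 2: W@(3,4) -> caps B=0 W=0
Move 3: B@(2,3) -> caps B=0 W=0
Move 4: W@(2,1) -> caps B=0 W=0
Move 5: B@(1,4) -> caps B=0 W=0
Move 6: W@(4,1) -> caps B=0 W=0
Move 7: B@(0,4) -> caps B=0 W=0
Move 8: W@(3,0) -> caps B=0 W=1
Move 9: B@(4,4) -> caps B=0 W=1
Move 10: W@(3,1) -> caps B=0 W=1
Move 11: B@(1,0) -> caps B=0 W=1
Move 12: W@(2,4) -> caps B=0 W=1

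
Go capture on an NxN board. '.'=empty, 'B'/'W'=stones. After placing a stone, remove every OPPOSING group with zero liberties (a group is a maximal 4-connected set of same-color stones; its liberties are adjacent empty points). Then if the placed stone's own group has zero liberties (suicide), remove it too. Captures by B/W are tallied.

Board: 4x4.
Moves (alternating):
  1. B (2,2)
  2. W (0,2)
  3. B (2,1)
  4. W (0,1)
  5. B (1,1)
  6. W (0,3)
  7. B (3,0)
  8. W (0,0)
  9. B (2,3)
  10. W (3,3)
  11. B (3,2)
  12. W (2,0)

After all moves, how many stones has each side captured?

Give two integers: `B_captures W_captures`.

Answer: 1 0

Derivation:
Move 1: B@(2,2) -> caps B=0 W=0
Move 2: W@(0,2) -> caps B=0 W=0
Move 3: B@(2,1) -> caps B=0 W=0
Move 4: W@(0,1) -> caps B=0 W=0
Move 5: B@(1,1) -> caps B=0 W=0
Move 6: W@(0,3) -> caps B=0 W=0
Move 7: B@(3,0) -> caps B=0 W=0
Move 8: W@(0,0) -> caps B=0 W=0
Move 9: B@(2,3) -> caps B=0 W=0
Move 10: W@(3,3) -> caps B=0 W=0
Move 11: B@(3,2) -> caps B=1 W=0
Move 12: W@(2,0) -> caps B=1 W=0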